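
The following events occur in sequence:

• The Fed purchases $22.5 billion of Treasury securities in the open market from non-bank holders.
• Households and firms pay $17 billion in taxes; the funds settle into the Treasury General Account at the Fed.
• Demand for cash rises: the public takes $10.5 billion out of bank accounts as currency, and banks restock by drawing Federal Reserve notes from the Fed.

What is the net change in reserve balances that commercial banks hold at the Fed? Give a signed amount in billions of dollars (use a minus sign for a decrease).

Asset purchase (from non-banks) $22.5 billion: the Fed pays by crediting reserve accounts → +$22.5B.
Government account inflow $17 billion: funds move from bank reserves into the government account → −$17B.
Currency withdrawal $10.5 billion: banks swap reserves for currency → −$10.5B.
Net: 22.5 − 17 − 10.5 = -$5 billion.

-$5 billion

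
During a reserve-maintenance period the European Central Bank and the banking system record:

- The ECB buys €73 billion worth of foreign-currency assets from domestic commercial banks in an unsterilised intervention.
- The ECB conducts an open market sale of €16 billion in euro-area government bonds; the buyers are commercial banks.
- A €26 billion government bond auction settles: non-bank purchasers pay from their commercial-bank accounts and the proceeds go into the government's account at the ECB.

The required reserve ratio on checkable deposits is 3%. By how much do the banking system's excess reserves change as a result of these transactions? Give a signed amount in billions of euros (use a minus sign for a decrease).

+€31.78 billion

FX purchase €73 billion: reserves +€73B, deposits 0.
OMO sale (to banks) €16 billion: reserves −€16B, deposits 0.
Government account inflow €26 billion: reserves −€26B, deposits −€26B.
Totals: Δreserves = +€31B, Δdeposits = −€26B.
Δrequired reserves = 3% × −€26B = −€0.78B.
Δexcess reserves = Δreserves − Δrequired = +€31B − (−€0.78B) = +€31.78 billion.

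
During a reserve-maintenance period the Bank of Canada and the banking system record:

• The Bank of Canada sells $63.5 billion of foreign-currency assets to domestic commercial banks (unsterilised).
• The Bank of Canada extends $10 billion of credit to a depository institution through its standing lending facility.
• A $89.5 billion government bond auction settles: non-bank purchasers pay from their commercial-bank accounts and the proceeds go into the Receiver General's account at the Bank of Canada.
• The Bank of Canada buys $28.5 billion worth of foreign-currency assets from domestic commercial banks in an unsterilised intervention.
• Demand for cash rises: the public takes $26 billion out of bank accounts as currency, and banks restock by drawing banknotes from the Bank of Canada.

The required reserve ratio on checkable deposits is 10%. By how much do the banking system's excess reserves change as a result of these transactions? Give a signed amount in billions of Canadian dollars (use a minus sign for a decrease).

FX sale $63.5 billion: reserves −$63.5B, deposits 0.
Discount-window loan $10 billion: reserves +$10B, deposits 0.
Government account inflow $89.5 billion: reserves −$89.5B, deposits −$89.5B.
FX purchase $28.5 billion: reserves +$28.5B, deposits 0.
Currency withdrawal $26 billion: reserves −$26B, deposits −$26B.
Totals: Δreserves = −$140.5B, Δdeposits = −$115.5B.
Δrequired reserves = 10% × −$115.5B = −$11.55B.
Δexcess reserves = Δreserves − Δrequired = −$140.5B − (−$11.55B) = -$128.95 billion.

-$128.95 billion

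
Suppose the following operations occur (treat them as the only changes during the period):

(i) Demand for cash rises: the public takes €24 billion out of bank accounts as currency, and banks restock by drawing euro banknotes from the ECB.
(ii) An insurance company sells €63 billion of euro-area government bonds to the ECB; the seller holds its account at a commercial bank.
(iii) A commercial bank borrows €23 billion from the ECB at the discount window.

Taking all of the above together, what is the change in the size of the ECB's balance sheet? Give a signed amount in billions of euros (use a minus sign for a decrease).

Currency withdrawal €24 billion: only the composition of liabilities changes → 0.
Asset purchase (from non-banks) €63 billion: an ECB asset is acquired → +€63B.
Discount-window loan €23 billion: an ECB asset is acquired → +€23B.
Net: 0 + 63 + 23 = +€86 billion.

+€86 billion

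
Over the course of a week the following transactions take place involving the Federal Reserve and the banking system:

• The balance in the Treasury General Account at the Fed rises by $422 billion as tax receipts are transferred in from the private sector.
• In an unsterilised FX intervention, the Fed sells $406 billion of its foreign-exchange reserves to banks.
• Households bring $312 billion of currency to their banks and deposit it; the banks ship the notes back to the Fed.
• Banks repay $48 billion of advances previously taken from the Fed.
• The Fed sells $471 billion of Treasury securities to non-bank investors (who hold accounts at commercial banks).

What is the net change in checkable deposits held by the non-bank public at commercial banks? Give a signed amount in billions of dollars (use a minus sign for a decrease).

Government account inflow $422 billion: non-bank counterparties' bank balances fall → −$422B.
FX sale $406 billion: the counterparty is a bank, so public deposits are unchanged → 0.
Currency deposit $312 billion: non-bank counterparties' bank balances rise → +$312B.
Discount-window repayment $48 billion: the counterparty is a bank, so public deposits are unchanged → 0.
Asset sale (to non-banks) $471 billion: non-bank counterparties' bank balances fall → −$471B.
Net: −422 + 0 + 312 + 0 − 471 = -$581 billion.

-$581 billion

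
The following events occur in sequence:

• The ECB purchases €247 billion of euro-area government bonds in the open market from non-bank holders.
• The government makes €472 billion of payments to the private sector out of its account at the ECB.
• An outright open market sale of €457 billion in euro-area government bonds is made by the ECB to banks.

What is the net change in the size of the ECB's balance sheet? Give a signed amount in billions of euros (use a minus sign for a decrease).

ECB balance sheet:
  Assets:      Securities −€210B
  Liabilities: Bank reserves +€262B, Government deposits −€472B
Change in total ECB assets = -€210 billion.

-€210 billion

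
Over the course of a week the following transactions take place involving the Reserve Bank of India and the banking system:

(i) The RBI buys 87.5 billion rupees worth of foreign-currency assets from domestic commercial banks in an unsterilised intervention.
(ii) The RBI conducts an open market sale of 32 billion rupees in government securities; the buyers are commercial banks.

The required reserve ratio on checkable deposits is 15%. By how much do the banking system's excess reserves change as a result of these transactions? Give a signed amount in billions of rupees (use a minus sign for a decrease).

FX purchase 87.5 billion rupees: reserves +87.5B, deposits 0.
OMO sale (to banks) 32 billion rupees: reserves −32B, deposits 0.
Totals: Δreserves = +55.5B, Δdeposits = 0.
Δrequired reserves = 15% × 0 = 0.
Δexcess reserves = Δreserves − Δrequired = +55.5B − (0) = +55.5 billion.

+55.5 billion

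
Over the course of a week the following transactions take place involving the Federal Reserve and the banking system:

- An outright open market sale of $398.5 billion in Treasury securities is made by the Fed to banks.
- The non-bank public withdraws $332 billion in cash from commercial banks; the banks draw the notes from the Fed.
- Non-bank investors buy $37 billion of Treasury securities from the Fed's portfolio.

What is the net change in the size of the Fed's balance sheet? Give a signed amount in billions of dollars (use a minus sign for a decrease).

-$435.5 billion

Fed balance sheet:
  Assets:      Securities −$435.5B
  Liabilities: Bank reserves −$767.5B, Currency in circulation +$332B
Change in total Fed assets = -$435.5 billion.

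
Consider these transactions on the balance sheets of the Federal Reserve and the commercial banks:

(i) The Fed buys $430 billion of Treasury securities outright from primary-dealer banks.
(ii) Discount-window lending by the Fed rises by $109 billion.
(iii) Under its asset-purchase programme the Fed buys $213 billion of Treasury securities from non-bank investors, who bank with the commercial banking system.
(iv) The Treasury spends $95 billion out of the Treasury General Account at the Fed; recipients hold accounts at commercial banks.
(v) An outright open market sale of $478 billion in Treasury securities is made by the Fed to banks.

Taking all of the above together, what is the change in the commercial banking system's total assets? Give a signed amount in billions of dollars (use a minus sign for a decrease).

+$417 billion

Fed balance sheet:
  Assets:      Securities +$165B, Loans to banks +$109B
  Liabilities: Bank reserves +$369B, Government deposits −$95B
Commercial banking system:
  Assets:      Reserves at CB +$369B, Securities +$48B
  Liabilities: Checkable deposits +$308B, Borrowings from CB +$109B
Change in total bank assets = +$417 billion.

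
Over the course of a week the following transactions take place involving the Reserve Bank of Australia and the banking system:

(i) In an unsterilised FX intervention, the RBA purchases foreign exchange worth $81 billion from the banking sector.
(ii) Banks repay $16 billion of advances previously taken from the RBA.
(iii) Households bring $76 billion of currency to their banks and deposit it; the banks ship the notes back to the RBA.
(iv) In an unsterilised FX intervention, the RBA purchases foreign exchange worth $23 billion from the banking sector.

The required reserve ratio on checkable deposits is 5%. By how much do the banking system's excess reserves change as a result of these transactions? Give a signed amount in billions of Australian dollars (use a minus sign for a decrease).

+$160.2 billion

FX purchase $81 billion: reserves +$81B, deposits 0.
Discount-window repayment $16 billion: reserves −$16B, deposits 0.
Currency deposit $76 billion: reserves +$76B, deposits +$76B.
FX purchase $23 billion: reserves +$23B, deposits 0.
Totals: Δreserves = +$164B, Δdeposits = +$76B.
Δrequired reserves = 5% × +$76B = +$3.8B.
Δexcess reserves = Δreserves − Δrequired = +$164B − (+$3.8B) = +$160.2 billion.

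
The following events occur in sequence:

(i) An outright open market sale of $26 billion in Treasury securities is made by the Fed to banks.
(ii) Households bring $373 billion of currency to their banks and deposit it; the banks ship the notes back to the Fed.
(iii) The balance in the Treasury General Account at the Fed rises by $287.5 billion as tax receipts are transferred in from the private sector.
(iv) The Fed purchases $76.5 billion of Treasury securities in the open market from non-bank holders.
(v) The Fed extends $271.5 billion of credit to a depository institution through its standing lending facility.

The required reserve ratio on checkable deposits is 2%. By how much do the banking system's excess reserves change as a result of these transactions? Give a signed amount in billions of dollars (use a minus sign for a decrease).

+$404.26 billion

OMO sale (to banks) $26 billion: reserves −$26B, deposits 0.
Currency deposit $373 billion: reserves +$373B, deposits +$373B.
Government account inflow $287.5 billion: reserves −$287.5B, deposits −$287.5B.
Asset purchase (from non-banks) $76.5 billion: reserves +$76.5B, deposits +$76.5B.
Discount-window loan $271.5 billion: reserves +$271.5B, deposits 0.
Totals: Δreserves = +$407.5B, Δdeposits = +$162B.
Δrequired reserves = 2% × +$162B = +$3.24B.
Δexcess reserves = Δreserves − Δrequired = +$407.5B − (+$3.24B) = +$404.26 billion.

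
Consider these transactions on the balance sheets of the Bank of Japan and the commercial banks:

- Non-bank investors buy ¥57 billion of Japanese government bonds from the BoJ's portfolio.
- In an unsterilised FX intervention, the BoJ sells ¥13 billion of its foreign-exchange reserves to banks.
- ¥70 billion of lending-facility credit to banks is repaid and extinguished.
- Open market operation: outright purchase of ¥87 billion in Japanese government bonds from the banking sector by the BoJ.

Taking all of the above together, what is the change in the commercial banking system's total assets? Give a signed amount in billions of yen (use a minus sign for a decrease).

-¥127 billion

Asset sale (to non-banks) ¥57 billion: bank balance sheets shrink → −¥57B.
FX sale ¥13 billion: just an asset swap on bank balance sheets → 0.
Discount-window repayment ¥70 billion: bank balance sheets shrink → −¥70B.
OMO purchase (from banks) ¥87 billion: just an asset swap on bank balance sheets → 0.
Net: −57 + 0 − 70 + 0 = -¥127 billion.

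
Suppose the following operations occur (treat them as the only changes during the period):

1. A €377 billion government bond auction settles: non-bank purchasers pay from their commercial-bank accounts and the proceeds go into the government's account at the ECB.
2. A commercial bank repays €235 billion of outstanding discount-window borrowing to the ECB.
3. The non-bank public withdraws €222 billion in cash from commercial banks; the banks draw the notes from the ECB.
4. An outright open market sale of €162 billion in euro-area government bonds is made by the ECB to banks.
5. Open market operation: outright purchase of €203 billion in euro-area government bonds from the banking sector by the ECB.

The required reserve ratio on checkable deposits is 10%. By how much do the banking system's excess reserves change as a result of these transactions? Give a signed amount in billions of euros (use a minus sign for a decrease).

-€733.1 billion

Government account inflow €377 billion: reserves −€377B, deposits −€377B.
Discount-window repayment €235 billion: reserves −€235B, deposits 0.
Currency withdrawal €222 billion: reserves −€222B, deposits −€222B.
OMO sale (to banks) €162 billion: reserves −€162B, deposits 0.
OMO purchase (from banks) €203 billion: reserves +€203B, deposits 0.
Totals: Δreserves = −€793B, Δdeposits = −€599B.
Δrequired reserves = 10% × −€599B = −€59.9B.
Δexcess reserves = Δreserves − Δrequired = −€793B − (−€59.9B) = -€733.1 billion.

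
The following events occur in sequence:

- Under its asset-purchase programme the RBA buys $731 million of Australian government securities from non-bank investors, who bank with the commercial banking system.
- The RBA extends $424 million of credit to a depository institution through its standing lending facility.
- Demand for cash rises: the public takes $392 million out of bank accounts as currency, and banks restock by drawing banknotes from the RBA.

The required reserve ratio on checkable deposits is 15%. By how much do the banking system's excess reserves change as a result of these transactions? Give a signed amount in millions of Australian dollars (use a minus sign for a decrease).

+$712.15 million

Asset purchase (from non-banks) $731 million: reserves +$731M, deposits +$731M.
Discount-window loan $424 million: reserves +$424M, deposits 0.
Currency withdrawal $392 million: reserves −$392M, deposits −$392M.
Totals: Δreserves = +$763M, Δdeposits = +$339M.
Δrequired reserves = 15% × +$339M = +$50.85M.
Δexcess reserves = Δreserves − Δrequired = +$763M − (+$50.85M) = +$712.15 million.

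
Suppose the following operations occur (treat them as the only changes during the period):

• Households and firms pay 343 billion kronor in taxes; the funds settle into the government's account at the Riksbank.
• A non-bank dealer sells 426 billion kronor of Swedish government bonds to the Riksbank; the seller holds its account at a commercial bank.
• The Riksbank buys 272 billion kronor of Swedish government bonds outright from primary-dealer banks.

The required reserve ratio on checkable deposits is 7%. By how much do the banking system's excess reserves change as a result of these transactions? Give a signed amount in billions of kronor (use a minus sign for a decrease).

+349.19 billion

Government account inflow 343 billion kronor: reserves −343B, deposits −343B.
Asset purchase (from non-banks) 426 billion kronor: reserves +426B, deposits +426B.
OMO purchase (from banks) 272 billion kronor: reserves +272B, deposits 0.
Totals: Δreserves = +355B, Δdeposits = +83B.
Δrequired reserves = 7% × +83B = +5.81B.
Δexcess reserves = Δreserves − Δrequired = +355B − (+5.81B) = +349.19 billion.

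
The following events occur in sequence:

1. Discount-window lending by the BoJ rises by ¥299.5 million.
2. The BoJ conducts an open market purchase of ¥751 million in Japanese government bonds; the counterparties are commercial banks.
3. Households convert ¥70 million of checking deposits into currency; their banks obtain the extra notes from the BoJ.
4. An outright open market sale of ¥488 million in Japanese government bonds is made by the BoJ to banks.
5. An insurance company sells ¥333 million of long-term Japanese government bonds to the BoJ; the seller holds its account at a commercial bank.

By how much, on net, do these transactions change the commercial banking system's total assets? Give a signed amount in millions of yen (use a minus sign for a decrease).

+¥562.5 million

BoJ balance sheet:
  Assets:      Securities +¥596M, Loans to banks +¥299.5M
  Liabilities: Bank reserves +¥825.5M, Currency in circulation +¥70M
Commercial banking system:
  Assets:      Reserves at CB +¥825.5M, Securities −¥263M
  Liabilities: Checkable deposits +¥263M, Borrowings from CB +¥299.5M
Change in total bank assets = +¥562.5 million.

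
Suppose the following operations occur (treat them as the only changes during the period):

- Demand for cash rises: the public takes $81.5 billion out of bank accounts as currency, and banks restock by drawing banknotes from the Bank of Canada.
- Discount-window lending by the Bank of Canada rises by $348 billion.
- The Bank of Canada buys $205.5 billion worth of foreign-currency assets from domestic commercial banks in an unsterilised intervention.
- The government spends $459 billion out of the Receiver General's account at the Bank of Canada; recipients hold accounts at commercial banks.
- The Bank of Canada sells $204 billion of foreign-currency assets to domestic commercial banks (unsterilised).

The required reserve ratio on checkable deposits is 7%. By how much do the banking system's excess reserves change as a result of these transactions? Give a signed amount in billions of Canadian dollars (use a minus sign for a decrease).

+$700.575 billion

Currency withdrawal $81.5 billion: reserves −$81.5B, deposits −$81.5B.
Discount-window loan $348 billion: reserves +$348B, deposits 0.
FX purchase $205.5 billion: reserves +$205.5B, deposits 0.
Government spending $459 billion: reserves +$459B, deposits +$459B.
FX sale $204 billion: reserves −$204B, deposits 0.
Totals: Δreserves = +$727B, Δdeposits = +$377.5B.
Δrequired reserves = 7% × +$377.5B = +$26.425B.
Δexcess reserves = Δreserves − Δrequired = +$727B − (+$26.425B) = +$700.575 billion.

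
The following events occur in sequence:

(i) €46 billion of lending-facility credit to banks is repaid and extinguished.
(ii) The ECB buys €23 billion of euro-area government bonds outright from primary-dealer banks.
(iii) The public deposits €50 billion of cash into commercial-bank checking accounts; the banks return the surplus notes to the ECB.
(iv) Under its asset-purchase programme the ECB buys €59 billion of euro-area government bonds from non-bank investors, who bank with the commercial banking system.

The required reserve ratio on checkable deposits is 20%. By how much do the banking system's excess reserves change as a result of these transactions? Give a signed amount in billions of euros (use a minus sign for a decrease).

Discount-window repayment €46 billion: reserves −€46B, deposits 0.
OMO purchase (from banks) €23 billion: reserves +€23B, deposits 0.
Currency deposit €50 billion: reserves +€50B, deposits +€50B.
Asset purchase (from non-banks) €59 billion: reserves +€59B, deposits +€59B.
Totals: Δreserves = +€86B, Δdeposits = +€109B.
Δrequired reserves = 20% × +€109B = +€21.8B.
Δexcess reserves = Δreserves − Δrequired = +€86B − (+€21.8B) = +€64.2 billion.

+€64.2 billion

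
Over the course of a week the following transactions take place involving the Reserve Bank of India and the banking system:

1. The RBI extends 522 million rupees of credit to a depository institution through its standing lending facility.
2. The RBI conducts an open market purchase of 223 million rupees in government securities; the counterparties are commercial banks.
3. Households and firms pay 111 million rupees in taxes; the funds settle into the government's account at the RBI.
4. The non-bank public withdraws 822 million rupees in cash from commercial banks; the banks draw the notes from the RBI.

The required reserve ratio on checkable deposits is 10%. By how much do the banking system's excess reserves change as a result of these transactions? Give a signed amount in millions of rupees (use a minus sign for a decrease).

-94.7 million

Discount-window loan 522 million rupees: reserves +522M, deposits 0.
OMO purchase (from banks) 223 million rupees: reserves +223M, deposits 0.
Government account inflow 111 million rupees: reserves −111M, deposits −111M.
Currency withdrawal 822 million rupees: reserves −822M, deposits −822M.
Totals: Δreserves = −188M, Δdeposits = −933M.
Δrequired reserves = 10% × −933M = −93.3M.
Δexcess reserves = Δreserves − Δrequired = −188M − (−93.3M) = -94.7 million.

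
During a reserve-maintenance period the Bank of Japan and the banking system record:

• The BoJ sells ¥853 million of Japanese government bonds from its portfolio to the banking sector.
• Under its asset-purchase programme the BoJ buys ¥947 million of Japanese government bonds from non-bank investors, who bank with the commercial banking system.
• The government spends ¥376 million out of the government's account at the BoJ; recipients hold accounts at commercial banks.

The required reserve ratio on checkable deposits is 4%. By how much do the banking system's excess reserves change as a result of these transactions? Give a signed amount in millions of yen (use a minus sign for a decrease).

+¥417.08 million

OMO sale (to banks) ¥853 million: reserves −¥853M, deposits 0.
Asset purchase (from non-banks) ¥947 million: reserves +¥947M, deposits +¥947M.
Government spending ¥376 million: reserves +¥376M, deposits +¥376M.
Totals: Δreserves = +¥470M, Δdeposits = +¥1323M.
Δrequired reserves = 4% × +¥1323M = +¥52.92M.
Δexcess reserves = Δreserves − Δrequired = +¥470M − (+¥52.92M) = +¥417.08 million.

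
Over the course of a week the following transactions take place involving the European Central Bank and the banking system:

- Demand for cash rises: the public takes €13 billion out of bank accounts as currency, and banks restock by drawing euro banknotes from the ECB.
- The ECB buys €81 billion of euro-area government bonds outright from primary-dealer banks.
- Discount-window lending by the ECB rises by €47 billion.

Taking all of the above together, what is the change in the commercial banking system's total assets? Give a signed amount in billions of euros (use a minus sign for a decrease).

ECB balance sheet:
  Assets:      Securities +€81B, Loans to banks +€47B
  Liabilities: Bank reserves +€115B, Currency in circulation +€13B
Commercial banking system:
  Assets:      Reserves at CB +€115B, Securities −€81B
  Liabilities: Checkable deposits −€13B, Borrowings from CB +€47B
Change in total bank assets = +€34 billion.

+€34 billion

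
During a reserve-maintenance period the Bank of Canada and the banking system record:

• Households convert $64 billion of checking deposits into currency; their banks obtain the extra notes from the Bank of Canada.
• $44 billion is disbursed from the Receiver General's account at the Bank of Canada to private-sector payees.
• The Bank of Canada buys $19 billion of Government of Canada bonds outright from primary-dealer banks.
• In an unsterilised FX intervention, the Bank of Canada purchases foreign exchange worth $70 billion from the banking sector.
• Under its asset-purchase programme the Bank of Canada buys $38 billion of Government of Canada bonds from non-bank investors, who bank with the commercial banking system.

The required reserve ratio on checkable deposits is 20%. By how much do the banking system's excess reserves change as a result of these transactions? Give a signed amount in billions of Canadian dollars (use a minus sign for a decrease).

Currency withdrawal $64 billion: reserves −$64B, deposits −$64B.
Government spending $44 billion: reserves +$44B, deposits +$44B.
OMO purchase (from banks) $19 billion: reserves +$19B, deposits 0.
FX purchase $70 billion: reserves +$70B, deposits 0.
Asset purchase (from non-banks) $38 billion: reserves +$38B, deposits +$38B.
Totals: Δreserves = +$107B, Δdeposits = +$18B.
Δrequired reserves = 20% × +$18B = +$3.6B.
Δexcess reserves = Δreserves − Δrequired = +$107B − (+$3.6B) = +$103.4 billion.

+$103.4 billion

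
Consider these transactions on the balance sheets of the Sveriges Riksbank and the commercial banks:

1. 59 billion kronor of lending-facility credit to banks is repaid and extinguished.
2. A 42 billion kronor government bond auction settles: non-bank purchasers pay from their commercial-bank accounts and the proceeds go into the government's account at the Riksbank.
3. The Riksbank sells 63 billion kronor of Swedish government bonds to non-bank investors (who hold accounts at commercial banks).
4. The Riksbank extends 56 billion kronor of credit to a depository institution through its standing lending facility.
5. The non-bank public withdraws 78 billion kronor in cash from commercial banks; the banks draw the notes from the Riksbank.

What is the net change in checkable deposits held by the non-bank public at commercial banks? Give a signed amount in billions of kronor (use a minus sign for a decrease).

Discount-window repayment 59 billion kronor: the counterparty is a bank, so public deposits are unchanged → 0.
Government account inflow 42 billion kronor: non-bank counterparties' bank balances fall → −42B.
Asset sale (to non-banks) 63 billion kronor: non-bank counterparties' bank balances fall → −63B.
Discount-window loan 56 billion kronor: the counterparty is a bank, so public deposits are unchanged → 0.
Currency withdrawal 78 billion kronor: non-bank counterparties' bank balances fall → −78B.
Net: 0 − 42 − 63 + 0 − 78 = -183 billion.

-183 billion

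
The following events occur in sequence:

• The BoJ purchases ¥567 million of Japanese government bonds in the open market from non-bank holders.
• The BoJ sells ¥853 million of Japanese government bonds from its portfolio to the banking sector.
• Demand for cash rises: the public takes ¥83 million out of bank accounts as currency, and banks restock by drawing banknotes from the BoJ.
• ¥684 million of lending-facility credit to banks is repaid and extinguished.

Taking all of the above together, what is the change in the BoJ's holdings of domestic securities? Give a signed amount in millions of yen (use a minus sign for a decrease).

-¥286 million

Asset purchase (from non-banks) ¥567 million: securities added to the BoJ's portfolio → +¥567M.
OMO sale (to banks) ¥853 million: securities removed from the BoJ's portfolio → −¥853M.
Currency withdrawal ¥83 million: the BoJ's securities portfolio is untouched → 0.
Discount-window repayment ¥684 million: the BoJ's securities portfolio is untouched → 0.
Net: 567 − 853 + 0 + 0 = -¥286 million.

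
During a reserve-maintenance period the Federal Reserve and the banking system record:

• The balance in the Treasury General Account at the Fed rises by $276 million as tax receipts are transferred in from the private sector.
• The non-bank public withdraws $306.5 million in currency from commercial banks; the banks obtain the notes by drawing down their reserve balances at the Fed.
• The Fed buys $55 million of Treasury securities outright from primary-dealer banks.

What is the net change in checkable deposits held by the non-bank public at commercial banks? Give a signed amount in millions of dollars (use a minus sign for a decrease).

Government account inflow $276 million: non-bank counterparties' bank balances fall → −$276M.
Currency withdrawal $306.5 million: non-bank counterparties' bank balances fall → −$306.5M.
OMO purchase (from banks) $55 million: the counterparty is a bank, so public deposits are unchanged → 0.
Net: −276 − 306.5 + 0 = -$582.5 million.

-$582.5 million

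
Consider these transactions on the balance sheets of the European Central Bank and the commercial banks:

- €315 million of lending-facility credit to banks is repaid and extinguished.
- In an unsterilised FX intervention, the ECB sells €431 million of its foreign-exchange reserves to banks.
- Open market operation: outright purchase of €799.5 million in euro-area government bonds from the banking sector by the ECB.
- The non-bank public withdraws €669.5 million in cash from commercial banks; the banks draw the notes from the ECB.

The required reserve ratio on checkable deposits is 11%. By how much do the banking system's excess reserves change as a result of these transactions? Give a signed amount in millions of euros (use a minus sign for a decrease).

-€542.355 million

Discount-window repayment €315 million: reserves −€315M, deposits 0.
FX sale €431 million: reserves −€431M, deposits 0.
OMO purchase (from banks) €799.5 million: reserves +€799.5M, deposits 0.
Currency withdrawal €669.5 million: reserves −€669.5M, deposits −€669.5M.
Totals: Δreserves = −€616M, Δdeposits = −€669.5M.
Δrequired reserves = 11% × −€669.5M = −€73.645M.
Δexcess reserves = Δreserves − Δrequired = −€616M − (−€73.645M) = -€542.355 million.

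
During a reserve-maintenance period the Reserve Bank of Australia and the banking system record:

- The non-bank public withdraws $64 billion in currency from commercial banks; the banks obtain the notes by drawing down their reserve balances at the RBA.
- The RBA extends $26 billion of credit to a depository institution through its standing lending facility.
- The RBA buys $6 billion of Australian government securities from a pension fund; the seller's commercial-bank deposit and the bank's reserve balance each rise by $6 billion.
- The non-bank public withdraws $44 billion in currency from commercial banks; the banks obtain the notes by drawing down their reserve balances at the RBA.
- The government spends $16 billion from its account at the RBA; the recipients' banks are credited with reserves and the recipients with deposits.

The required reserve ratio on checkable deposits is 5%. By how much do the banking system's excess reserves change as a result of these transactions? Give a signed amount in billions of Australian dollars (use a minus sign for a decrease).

-$55.7 billion

Currency withdrawal $64 billion: reserves −$64B, deposits −$64B.
Discount-window loan $26 billion: reserves +$26B, deposits 0.
Asset purchase (from non-banks) $6 billion: reserves +$6B, deposits +$6B.
Currency withdrawal $44 billion: reserves −$44B, deposits −$44B.
Government spending $16 billion: reserves +$16B, deposits +$16B.
Totals: Δreserves = −$60B, Δdeposits = −$86B.
Δrequired reserves = 5% × −$86B = −$4.3B.
Δexcess reserves = Δreserves − Δrequired = −$60B − (−$4.3B) = -$55.7 billion.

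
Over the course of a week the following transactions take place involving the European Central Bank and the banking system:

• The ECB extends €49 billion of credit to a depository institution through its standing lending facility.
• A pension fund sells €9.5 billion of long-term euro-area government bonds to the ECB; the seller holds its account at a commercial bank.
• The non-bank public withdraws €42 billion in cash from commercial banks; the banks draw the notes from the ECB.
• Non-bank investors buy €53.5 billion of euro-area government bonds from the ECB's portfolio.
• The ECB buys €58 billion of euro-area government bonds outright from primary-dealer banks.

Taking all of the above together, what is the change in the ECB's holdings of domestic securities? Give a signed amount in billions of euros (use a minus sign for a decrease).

+€14 billion

Discount-window loan €49 billion: the ECB's securities portfolio is untouched → 0.
Asset purchase (from non-banks) €9.5 billion: securities added to the ECB's portfolio → +€9.5B.
Currency withdrawal €42 billion: the ECB's securities portfolio is untouched → 0.
Asset sale (to non-banks) €53.5 billion: securities removed from the ECB's portfolio → −€53.5B.
OMO purchase (from banks) €58 billion: securities added to the ECB's portfolio → +€58B.
Net: 0 + 9.5 + 0 − 53.5 + 58 = +€14 billion.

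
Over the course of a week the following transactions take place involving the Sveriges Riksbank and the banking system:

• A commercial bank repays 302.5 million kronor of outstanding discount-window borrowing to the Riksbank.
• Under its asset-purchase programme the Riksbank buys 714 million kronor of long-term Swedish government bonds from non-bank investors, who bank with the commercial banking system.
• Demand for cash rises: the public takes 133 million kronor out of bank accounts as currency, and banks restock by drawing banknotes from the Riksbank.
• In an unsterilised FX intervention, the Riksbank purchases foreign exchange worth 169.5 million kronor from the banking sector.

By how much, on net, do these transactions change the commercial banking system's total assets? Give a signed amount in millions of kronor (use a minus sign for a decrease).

Riksbank balance sheet:
  Assets:      Securities +714M, Loans to banks −302.5M, Foreign assets +169.5M
  Liabilities: Bank reserves +448M, Currency in circulation +133M
Commercial banking system:
  Assets:      Reserves at CB +448M, Foreign assets −169.5M
  Liabilities: Checkable deposits +581M, Borrowings from CB −302.5M
Change in total bank assets = +278.5 million.

+278.5 million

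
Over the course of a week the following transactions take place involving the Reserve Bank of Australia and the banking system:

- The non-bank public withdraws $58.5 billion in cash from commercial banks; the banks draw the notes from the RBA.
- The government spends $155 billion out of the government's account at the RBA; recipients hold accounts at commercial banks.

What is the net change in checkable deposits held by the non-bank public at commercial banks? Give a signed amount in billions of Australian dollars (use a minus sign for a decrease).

Currency withdrawal $58.5 billion: non-bank counterparties' bank balances fall → −$58.5B.
Government spending $155 billion: non-bank counterparties' bank balances rise → +$155B.
Net: −58.5 + 155 = +$96.5 billion.

+$96.5 billion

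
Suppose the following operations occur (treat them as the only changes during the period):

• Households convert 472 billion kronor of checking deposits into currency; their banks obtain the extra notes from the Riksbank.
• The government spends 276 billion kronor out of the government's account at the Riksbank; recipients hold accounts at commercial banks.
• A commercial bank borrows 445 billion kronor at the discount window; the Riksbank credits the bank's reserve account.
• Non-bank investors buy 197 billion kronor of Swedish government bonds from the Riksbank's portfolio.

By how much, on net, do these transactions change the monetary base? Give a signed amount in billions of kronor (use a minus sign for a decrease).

Riksbank balance sheet:
  Assets:      Securities −197B, Loans to banks +445B
  Liabilities: Bank reserves +52B, Currency in circulation +472B, Government deposits −276B
Monetary base = currency + reserves: +472B + (+52B) = +524 billion.

+524 billion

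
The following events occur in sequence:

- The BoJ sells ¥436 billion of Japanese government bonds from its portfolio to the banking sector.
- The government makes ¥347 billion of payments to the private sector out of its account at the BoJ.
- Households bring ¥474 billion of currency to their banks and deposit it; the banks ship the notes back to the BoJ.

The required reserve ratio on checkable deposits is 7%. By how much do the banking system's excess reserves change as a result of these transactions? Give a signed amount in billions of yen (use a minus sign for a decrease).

OMO sale (to banks) ¥436 billion: reserves −¥436B, deposits 0.
Government spending ¥347 billion: reserves +¥347B, deposits +¥347B.
Currency deposit ¥474 billion: reserves +¥474B, deposits +¥474B.
Totals: Δreserves = +¥385B, Δdeposits = +¥821B.
Δrequired reserves = 7% × +¥821B = +¥57.47B.
Δexcess reserves = Δreserves − Δrequired = +¥385B − (+¥57.47B) = +¥327.53 billion.

+¥327.53 billion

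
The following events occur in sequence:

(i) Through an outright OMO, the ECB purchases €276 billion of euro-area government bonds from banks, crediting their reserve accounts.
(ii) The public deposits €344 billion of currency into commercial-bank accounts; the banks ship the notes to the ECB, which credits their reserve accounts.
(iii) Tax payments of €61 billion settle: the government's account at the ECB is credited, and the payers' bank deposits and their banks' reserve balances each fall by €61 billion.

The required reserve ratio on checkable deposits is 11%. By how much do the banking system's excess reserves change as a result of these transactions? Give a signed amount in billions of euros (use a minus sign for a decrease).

OMO purchase (from banks) €276 billion: reserves +€276B, deposits 0.
Currency deposit €344 billion: reserves +€344B, deposits +€344B.
Government account inflow €61 billion: reserves −€61B, deposits −€61B.
Totals: Δreserves = +€559B, Δdeposits = +€283B.
Δrequired reserves = 11% × +€283B = +€31.13B.
Δexcess reserves = Δreserves − Δrequired = +€559B − (+€31.13B) = +€527.87 billion.

+€527.87 billion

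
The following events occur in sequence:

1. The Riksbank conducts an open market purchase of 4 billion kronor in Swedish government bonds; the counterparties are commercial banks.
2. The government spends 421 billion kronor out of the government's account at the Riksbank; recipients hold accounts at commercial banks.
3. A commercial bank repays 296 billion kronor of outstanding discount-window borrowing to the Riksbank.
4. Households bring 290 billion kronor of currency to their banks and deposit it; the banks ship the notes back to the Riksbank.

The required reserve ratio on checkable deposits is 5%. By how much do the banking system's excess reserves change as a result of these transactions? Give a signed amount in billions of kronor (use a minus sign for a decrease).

+383.45 billion

OMO purchase (from banks) 4 billion kronor: reserves +4B, deposits 0.
Government spending 421 billion kronor: reserves +421B, deposits +421B.
Discount-window repayment 296 billion kronor: reserves −296B, deposits 0.
Currency deposit 290 billion kronor: reserves +290B, deposits +290B.
Totals: Δreserves = +419B, Δdeposits = +711B.
Δrequired reserves = 5% × +711B = +35.55B.
Δexcess reserves = Δreserves − Δrequired = +419B − (+35.55B) = +383.45 billion.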